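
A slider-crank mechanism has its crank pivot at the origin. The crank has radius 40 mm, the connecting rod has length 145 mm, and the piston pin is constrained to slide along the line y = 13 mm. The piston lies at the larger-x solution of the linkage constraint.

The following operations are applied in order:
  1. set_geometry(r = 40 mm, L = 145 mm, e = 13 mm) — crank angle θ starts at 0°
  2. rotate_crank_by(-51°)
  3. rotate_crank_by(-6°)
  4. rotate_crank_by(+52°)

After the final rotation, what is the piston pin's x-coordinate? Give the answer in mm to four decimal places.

183.9075

set_geometry: r = 40 mm, L = 145 mm, e = 13 mm; θ ← 0°
rotate_crank_by(-51°): θ ← 0° -51° = -51°
rotate_crank_by(-6°): θ ← -51° -6° = -57°
rotate_crank_by(+52°): θ ← -57° +52° = -5°
crank pin P = (r cos θ, r sin θ) = (39.847788, -3.486230)
h = r sin θ − e = -3.486230 − 13 = -16.486230
x = r cos θ + √(L² − h²) = 39.847788 + √(21025.0 − 271.7958) = 39.847788 + 144.059725 = 183.907512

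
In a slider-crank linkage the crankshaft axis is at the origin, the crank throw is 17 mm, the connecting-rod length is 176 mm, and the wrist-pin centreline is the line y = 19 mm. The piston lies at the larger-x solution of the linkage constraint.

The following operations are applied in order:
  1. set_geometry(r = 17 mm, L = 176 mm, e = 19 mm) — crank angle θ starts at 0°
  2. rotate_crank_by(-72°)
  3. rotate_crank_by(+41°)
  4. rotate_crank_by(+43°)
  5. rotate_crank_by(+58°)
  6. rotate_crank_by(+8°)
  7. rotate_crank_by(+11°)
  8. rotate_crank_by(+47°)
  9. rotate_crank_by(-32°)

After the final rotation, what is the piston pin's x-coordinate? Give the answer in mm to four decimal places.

171.8695

set_geometry: r = 17 mm, L = 176 mm, e = 19 mm; θ ← 0°
rotate_crank_by(-72°): θ ← 0° -72° = -72°
rotate_crank_by(+41°): θ ← -72° +41° = -31°
rotate_crank_by(+43°): θ ← -31° +43° = 12°
rotate_crank_by(+58°): θ ← 12° +58° = 70°
rotate_crank_by(+8°): θ ← 70° +8° = 78°
rotate_crank_by(+11°): θ ← 78° +11° = 89°
rotate_crank_by(+47°): θ ← 89° +47° = 136°
rotate_crank_by(-32°): θ ← 136° -32° = 104°
crank pin P = (r cos θ, r sin θ) = (-4.112672, 16.495027)
h = r sin θ − e = 16.495027 − 19 = -2.504973
x = r cos θ + √(L² − h²) = -4.112672 + √(30976.0 − 6.2749) = -4.112672 + 175.982173 = 171.869500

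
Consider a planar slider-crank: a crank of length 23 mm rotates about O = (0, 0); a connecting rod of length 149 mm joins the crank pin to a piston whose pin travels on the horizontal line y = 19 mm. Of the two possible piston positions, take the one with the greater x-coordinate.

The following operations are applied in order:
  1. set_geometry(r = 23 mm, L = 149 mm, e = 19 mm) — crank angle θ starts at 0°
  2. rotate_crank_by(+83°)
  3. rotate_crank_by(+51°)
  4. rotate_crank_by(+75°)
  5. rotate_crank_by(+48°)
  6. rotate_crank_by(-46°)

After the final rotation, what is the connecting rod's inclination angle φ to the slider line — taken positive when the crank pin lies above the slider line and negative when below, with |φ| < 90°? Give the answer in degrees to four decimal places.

set_geometry: r = 23 mm, L = 149 mm, e = 19 mm; θ ← 0°
rotate_crank_by(+83°): θ ← 0° +83° = 83°
rotate_crank_by(+51°): θ ← 83° +51° = 134°
rotate_crank_by(+75°): θ ← 134° +75° = 209°
rotate_crank_by(+48°): θ ← 209° +48° = 257°
rotate_crank_by(-46°): θ ← 257° -46° = 211°
crank pin P = (r cos θ, r sin θ) = (-19.714848, -11.845876)
h = r sin θ − e = -11.845876 − 19 = -30.845876
sin φ = h / L = -30.845876 / 149 = -0.20701930
φ = arcsin(-0.20701930) = -11.947733°

-11.9477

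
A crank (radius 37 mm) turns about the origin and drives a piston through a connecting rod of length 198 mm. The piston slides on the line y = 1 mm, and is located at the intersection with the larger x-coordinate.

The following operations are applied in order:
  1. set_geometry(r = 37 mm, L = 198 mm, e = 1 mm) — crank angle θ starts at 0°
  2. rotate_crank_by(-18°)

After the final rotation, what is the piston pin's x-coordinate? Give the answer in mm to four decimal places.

set_geometry: r = 37 mm, L = 198 mm, e = 1 mm; θ ← 0°
rotate_crank_by(-18°): θ ← 0° -18° = -18°
crank pin P = (r cos θ, r sin θ) = (35.189091, -11.433629)
h = r sin θ − e = -11.433629 − 1 = -12.433629
x = r cos θ + √(L² − h²) = 35.189091 + √(39204.0 − 154.5951) = 35.189091 + 197.609223 = 232.798314

232.7983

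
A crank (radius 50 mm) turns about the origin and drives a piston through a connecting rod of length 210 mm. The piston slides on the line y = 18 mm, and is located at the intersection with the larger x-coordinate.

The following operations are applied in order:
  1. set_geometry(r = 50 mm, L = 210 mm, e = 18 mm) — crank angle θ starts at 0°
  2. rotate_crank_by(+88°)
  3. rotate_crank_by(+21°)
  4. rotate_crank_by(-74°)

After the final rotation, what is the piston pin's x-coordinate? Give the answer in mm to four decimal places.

250.6859

set_geometry: r = 50 mm, L = 210 mm, e = 18 mm; θ ← 0°
rotate_crank_by(+88°): θ ← 0° +88° = 88°
rotate_crank_by(+21°): θ ← 88° +21° = 109°
rotate_crank_by(-74°): θ ← 109° -74° = 35°
crank pin P = (r cos θ, r sin θ) = (40.957602, 28.678822)
h = r sin θ − e = 28.678822 − 18 = 10.678822
x = r cos θ + √(L² − h²) = 40.957602 + √(44100.0 − 114.0372) = 40.957602 + 209.728307 = 250.685909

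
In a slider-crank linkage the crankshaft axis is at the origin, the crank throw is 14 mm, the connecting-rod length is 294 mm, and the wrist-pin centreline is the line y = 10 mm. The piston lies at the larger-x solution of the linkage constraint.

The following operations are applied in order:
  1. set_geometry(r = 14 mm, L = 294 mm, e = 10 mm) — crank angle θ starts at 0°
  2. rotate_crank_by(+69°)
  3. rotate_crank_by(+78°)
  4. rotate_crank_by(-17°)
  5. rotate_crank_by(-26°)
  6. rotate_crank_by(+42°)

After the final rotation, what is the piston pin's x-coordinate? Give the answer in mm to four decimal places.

282.3855

set_geometry: r = 14 mm, L = 294 mm, e = 10 mm; θ ← 0°
rotate_crank_by(+69°): θ ← 0° +69° = 69°
rotate_crank_by(+78°): θ ← 69° +78° = 147°
rotate_crank_by(-17°): θ ← 147° -17° = 130°
rotate_crank_by(-26°): θ ← 130° -26° = 104°
rotate_crank_by(+42°): θ ← 104° +42° = 146°
crank pin P = (r cos θ, r sin θ) = (-11.606526, 7.828701)
h = r sin θ − e = 7.828701 − 10 = -2.171299
x = r cos θ + √(L² − h²) = -11.606526 + √(86436.0 − 4.7145) = -11.606526 + 293.991982 = 282.385456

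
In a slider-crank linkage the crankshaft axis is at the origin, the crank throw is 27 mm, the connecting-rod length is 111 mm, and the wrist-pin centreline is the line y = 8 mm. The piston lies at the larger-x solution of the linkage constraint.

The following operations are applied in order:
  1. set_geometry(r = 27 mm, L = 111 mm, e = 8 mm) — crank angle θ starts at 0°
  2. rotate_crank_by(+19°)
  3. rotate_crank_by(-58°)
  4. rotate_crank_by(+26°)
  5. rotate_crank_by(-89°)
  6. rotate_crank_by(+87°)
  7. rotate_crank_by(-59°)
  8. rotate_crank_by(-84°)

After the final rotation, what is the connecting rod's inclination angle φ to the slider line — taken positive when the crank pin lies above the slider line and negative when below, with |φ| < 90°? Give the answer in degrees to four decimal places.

set_geometry: r = 27 mm, L = 111 mm, e = 8 mm; θ ← 0°
rotate_crank_by(+19°): θ ← 0° +19° = 19°
rotate_crank_by(-58°): θ ← 19° -58° = -39°
rotate_crank_by(+26°): θ ← -39° +26° = -13°
rotate_crank_by(-89°): θ ← -13° -89° = -102°
rotate_crank_by(+87°): θ ← -102° +87° = -15°
rotate_crank_by(-59°): θ ← -15° -59° = -74°
rotate_crank_by(-84°): θ ← -74° -84° = -158°
crank pin P = (r cos θ, r sin θ) = (-25.033964, -10.114378)
h = r sin θ − e = -10.114378 − 8 = -18.114378
sin φ = h / L = -18.114378 / 111 = -0.16319259
φ = arcsin(-0.16319259) = -9.392255°

-9.3923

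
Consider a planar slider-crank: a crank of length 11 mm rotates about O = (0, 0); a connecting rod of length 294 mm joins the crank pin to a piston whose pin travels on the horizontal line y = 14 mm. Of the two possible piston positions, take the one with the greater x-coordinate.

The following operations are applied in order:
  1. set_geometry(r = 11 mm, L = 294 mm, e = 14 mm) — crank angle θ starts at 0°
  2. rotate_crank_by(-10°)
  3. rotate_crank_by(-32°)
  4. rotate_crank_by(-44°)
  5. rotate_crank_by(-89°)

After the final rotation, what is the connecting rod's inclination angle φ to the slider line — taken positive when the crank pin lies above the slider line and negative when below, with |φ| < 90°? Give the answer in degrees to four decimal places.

-2.9165

set_geometry: r = 11 mm, L = 294 mm, e = 14 mm; θ ← 0°
rotate_crank_by(-10°): θ ← 0° -10° = -10°
rotate_crank_by(-32°): θ ← -10° -32° = -42°
rotate_crank_by(-44°): θ ← -42° -44° = -86°
rotate_crank_by(-89°): θ ← -86° -89° = -175°
crank pin P = (r cos θ, r sin θ) = (-10.958142, -0.958713)
h = r sin θ − e = -0.958713 − 14 = -14.958713
sin φ = h / L = -14.958713 / 294 = -0.05087998
φ = arcsin(-0.05087998) = -2.916467°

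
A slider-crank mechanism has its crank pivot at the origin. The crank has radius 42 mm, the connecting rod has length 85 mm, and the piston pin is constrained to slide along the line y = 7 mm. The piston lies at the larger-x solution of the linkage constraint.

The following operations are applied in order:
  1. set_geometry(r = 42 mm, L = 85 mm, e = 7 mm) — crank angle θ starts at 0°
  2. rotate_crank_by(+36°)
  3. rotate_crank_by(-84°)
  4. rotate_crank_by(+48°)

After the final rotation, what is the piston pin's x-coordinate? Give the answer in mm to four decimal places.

126.7113

set_geometry: r = 42 mm, L = 85 mm, e = 7 mm; θ ← 0°
rotate_crank_by(+36°): θ ← 0° +36° = 36°
rotate_crank_by(-84°): θ ← 36° -84° = -48°
rotate_crank_by(+48°): θ ← -48° +48° = 0°
crank pin P = (r cos θ, r sin θ) = (42.000000, 0.000000)
h = r sin θ − e = 0.000000 − 7 = -7.000000
x = r cos θ + √(L² − h²) = 42.000000 + √(7225.0 − 49.0000) = 42.000000 + 84.711274 = 126.711274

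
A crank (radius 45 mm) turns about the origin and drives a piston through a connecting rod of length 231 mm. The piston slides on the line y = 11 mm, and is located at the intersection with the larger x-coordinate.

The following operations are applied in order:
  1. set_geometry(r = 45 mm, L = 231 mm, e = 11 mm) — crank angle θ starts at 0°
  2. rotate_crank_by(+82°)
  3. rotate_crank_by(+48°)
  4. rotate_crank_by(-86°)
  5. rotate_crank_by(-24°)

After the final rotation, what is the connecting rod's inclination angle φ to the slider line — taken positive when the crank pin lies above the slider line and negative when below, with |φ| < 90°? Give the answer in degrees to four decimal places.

set_geometry: r = 45 mm, L = 231 mm, e = 11 mm; θ ← 0°
rotate_crank_by(+82°): θ ← 0° +82° = 82°
rotate_crank_by(+48°): θ ← 82° +48° = 130°
rotate_crank_by(-86°): θ ← 130° -86° = 44°
rotate_crank_by(-24°): θ ← 44° -24° = 20°
crank pin P = (r cos θ, r sin θ) = (42.286168, 15.390906)
h = r sin θ − e = 15.390906 − 11 = 4.390906
sin φ = h / L = 4.390906 / 231 = 0.01900825
φ = arcsin(0.01900825) = 1.089158°

1.0892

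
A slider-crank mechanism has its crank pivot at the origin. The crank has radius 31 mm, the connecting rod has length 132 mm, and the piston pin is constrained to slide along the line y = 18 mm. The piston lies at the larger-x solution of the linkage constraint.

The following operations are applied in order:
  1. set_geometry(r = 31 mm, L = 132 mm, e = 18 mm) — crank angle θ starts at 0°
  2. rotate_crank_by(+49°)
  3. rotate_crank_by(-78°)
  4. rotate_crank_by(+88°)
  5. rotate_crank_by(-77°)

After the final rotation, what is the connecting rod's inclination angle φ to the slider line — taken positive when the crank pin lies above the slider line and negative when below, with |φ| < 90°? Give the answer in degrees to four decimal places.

-12.0600

set_geometry: r = 31 mm, L = 132 mm, e = 18 mm; θ ← 0°
rotate_crank_by(+49°): θ ← 0° +49° = 49°
rotate_crank_by(-78°): θ ← 49° -78° = -29°
rotate_crank_by(+88°): θ ← -29° +88° = 59°
rotate_crank_by(-77°): θ ← 59° -77° = -18°
crank pin P = (r cos θ, r sin θ) = (29.482752, -9.579527)
h = r sin θ − e = -9.579527 − 18 = -27.579527
sin φ = h / L = -27.579527 / 132 = -0.20893581
φ = arcsin(-0.20893581) = -12.059995°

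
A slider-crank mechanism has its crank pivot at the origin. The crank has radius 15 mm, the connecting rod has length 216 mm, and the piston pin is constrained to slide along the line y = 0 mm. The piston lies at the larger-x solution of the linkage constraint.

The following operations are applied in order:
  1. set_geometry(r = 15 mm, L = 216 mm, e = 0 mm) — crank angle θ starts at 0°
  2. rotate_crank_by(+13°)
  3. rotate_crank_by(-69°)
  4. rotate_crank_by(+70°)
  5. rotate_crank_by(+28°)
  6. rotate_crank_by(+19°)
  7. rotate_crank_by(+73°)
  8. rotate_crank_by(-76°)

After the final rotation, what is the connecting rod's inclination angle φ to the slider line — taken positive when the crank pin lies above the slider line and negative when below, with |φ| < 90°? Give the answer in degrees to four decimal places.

set_geometry: r = 15 mm, L = 216 mm, e = 0 mm; θ ← 0°
rotate_crank_by(+13°): θ ← 0° +13° = 13°
rotate_crank_by(-69°): θ ← 13° -69° = -56°
rotate_crank_by(+70°): θ ← -56° +70° = 14°
rotate_crank_by(+28°): θ ← 14° +28° = 42°
rotate_crank_by(+19°): θ ← 42° +19° = 61°
rotate_crank_by(+73°): θ ← 61° +73° = 134°
rotate_crank_by(-76°): θ ← 134° -76° = 58°
crank pin P = (r cos θ, r sin θ) = (7.948789, 12.720721)
h = r sin θ − e = 12.720721 − 0 = 12.720721
sin φ = h / L = 12.720721 / 216 = 0.05889223
φ = arcsin(0.05889223) = 3.376230°

3.3762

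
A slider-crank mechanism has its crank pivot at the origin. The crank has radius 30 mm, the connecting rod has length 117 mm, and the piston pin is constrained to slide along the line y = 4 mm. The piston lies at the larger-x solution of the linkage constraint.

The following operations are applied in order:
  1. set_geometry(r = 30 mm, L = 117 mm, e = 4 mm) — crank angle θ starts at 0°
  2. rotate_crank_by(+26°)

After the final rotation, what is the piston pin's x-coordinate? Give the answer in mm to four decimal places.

143.6054

set_geometry: r = 30 mm, L = 117 mm, e = 4 mm; θ ← 0°
rotate_crank_by(+26°): θ ← 0° +26° = 26°
crank pin P = (r cos θ, r sin θ) = (26.963821, 13.151134)
h = r sin θ − e = 13.151134 − 4 = 9.151134
x = r cos θ + √(L² − h²) = 26.963821 + √(13689.0 − 83.7433) = 26.963821 + 116.641574 = 143.605395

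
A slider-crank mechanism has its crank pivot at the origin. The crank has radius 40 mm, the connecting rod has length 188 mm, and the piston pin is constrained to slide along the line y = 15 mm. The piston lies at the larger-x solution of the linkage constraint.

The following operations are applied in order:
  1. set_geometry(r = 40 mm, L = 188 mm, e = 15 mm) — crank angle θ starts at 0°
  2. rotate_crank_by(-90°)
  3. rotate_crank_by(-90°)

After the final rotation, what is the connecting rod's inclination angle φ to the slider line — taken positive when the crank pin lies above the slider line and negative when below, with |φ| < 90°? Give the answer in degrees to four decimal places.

set_geometry: r = 40 mm, L = 188 mm, e = 15 mm; θ ← 0°
rotate_crank_by(-90°): θ ← 0° -90° = -90°
rotate_crank_by(-90°): θ ← -90° -90° = -180°
crank pin P = (r cos θ, r sin θ) = (-40.000000, -0.000000)
h = r sin θ − e = -0.000000 − 15 = -15.000000
sin φ = h / L = -15.000000 / 188 = -0.07978723
φ = arcsin(-0.07978723) = -4.576336°

-4.5763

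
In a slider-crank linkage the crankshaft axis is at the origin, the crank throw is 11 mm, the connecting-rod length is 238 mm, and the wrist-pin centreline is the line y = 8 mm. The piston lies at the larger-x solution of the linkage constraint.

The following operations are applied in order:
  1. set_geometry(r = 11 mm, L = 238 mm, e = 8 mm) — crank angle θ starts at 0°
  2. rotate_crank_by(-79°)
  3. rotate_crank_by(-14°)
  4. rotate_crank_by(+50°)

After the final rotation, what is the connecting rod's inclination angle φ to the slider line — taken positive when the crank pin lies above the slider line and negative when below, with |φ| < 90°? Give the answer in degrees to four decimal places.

set_geometry: r = 11 mm, L = 238 mm, e = 8 mm; θ ← 0°
rotate_crank_by(-79°): θ ← 0° -79° = -79°
rotate_crank_by(-14°): θ ← -79° -14° = -93°
rotate_crank_by(+50°): θ ← -93° +50° = -43°
crank pin P = (r cos θ, r sin θ) = (8.044891, -7.501982)
h = r sin θ − e = -7.501982 − 8 = -15.501982
sin φ = h / L = -15.501982 / 238 = -0.06513438
φ = arcsin(-0.06513438) = -3.734569°

-3.7346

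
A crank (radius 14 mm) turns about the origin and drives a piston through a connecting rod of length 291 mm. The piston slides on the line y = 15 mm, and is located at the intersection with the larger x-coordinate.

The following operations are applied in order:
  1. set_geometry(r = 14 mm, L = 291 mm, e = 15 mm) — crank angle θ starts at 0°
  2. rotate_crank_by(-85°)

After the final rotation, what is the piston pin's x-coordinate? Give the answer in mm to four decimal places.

290.7769

set_geometry: r = 14 mm, L = 291 mm, e = 15 mm; θ ← 0°
rotate_crank_by(-85°): θ ← 0° -85° = -85°
crank pin P = (r cos θ, r sin θ) = (1.220180, -13.946726)
h = r sin θ − e = -13.946726 − 15 = -28.946726
x = r cos θ + √(L² − h²) = 1.220180 + √(84681.0 − 837.9129) = 1.220180 + 289.556708 = 290.776888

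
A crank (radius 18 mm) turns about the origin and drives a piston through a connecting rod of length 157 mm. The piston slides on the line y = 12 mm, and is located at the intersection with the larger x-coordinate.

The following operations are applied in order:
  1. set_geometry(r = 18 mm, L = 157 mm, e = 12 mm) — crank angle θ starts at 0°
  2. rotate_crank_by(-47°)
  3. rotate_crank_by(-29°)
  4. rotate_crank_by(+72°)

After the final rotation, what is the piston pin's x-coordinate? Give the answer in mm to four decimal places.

set_geometry: r = 18 mm, L = 157 mm, e = 12 mm; θ ← 0°
rotate_crank_by(-47°): θ ← 0° -47° = -47°
rotate_crank_by(-29°): θ ← -47° -29° = -76°
rotate_crank_by(+72°): θ ← -76° +72° = -4°
crank pin P = (r cos θ, r sin θ) = (17.956153, -1.255617)
h = r sin θ − e = -1.255617 − 12 = -13.255617
x = r cos θ + √(L² − h²) = 17.956153 + √(24649.0 − 175.7114) = 17.956153 + 156.439409 = 174.395562

174.3956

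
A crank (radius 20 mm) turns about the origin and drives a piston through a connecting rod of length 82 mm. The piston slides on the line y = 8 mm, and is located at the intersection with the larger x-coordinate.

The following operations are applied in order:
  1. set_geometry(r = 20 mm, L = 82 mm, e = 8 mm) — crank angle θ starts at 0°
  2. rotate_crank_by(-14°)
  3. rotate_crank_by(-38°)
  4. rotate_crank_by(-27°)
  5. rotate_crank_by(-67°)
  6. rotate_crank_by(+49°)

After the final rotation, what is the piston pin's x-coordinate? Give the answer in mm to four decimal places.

set_geometry: r = 20 mm, L = 82 mm, e = 8 mm; θ ← 0°
rotate_crank_by(-14°): θ ← 0° -14° = -14°
rotate_crank_by(-38°): θ ← -14° -38° = -52°
rotate_crank_by(-27°): θ ← -52° -27° = -79°
rotate_crank_by(-67°): θ ← -79° -67° = -146°
rotate_crank_by(+49°): θ ← -146° +49° = -97°
crank pin P = (r cos θ, r sin θ) = (-2.437387, -19.850923)
h = r sin θ − e = -19.850923 − 8 = -27.850923
x = r cos θ + √(L² − h²) = -2.437387 + √(6724.0 − 775.6739) = -2.437387 + 77.125392 = 74.688005

74.6880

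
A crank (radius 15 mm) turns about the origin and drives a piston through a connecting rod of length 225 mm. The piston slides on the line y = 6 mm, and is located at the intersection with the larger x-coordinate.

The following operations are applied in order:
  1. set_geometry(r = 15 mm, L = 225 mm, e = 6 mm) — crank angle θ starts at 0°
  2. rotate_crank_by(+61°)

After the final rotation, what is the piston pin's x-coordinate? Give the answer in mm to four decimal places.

232.1595

set_geometry: r = 15 mm, L = 225 mm, e = 6 mm; θ ← 0°
rotate_crank_by(+61°): θ ← 0° +61° = 61°
crank pin P = (r cos θ, r sin θ) = (7.272144, 13.119296)
h = r sin θ − e = 13.119296 − 6 = 7.119296
x = r cos θ + √(L² − h²) = 7.272144 + √(50625.0 − 50.6844) = 7.272144 + 224.887340 = 232.159484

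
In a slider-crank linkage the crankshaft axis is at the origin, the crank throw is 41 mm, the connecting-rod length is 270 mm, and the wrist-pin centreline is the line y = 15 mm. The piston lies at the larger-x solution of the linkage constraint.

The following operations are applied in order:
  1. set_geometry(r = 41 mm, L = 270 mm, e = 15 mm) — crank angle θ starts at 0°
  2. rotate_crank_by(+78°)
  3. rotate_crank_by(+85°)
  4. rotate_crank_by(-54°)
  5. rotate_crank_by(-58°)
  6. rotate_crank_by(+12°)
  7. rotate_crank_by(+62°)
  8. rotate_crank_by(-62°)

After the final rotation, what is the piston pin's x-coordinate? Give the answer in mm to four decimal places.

287.7537

set_geometry: r = 41 mm, L = 270 mm, e = 15 mm; θ ← 0°
rotate_crank_by(+78°): θ ← 0° +78° = 78°
rotate_crank_by(+85°): θ ← 78° +85° = 163°
rotate_crank_by(-54°): θ ← 163° -54° = 109°
rotate_crank_by(-58°): θ ← 109° -58° = 51°
rotate_crank_by(+12°): θ ← 51° +12° = 63°
rotate_crank_by(+62°): θ ← 63° +62° = 125°
rotate_crank_by(-62°): θ ← 125° -62° = 63°
crank pin P = (r cos θ, r sin θ) = (18.613610, 36.531267)
h = r sin θ − e = 36.531267 − 15 = 21.531267
x = r cos θ + √(L² − h²) = 18.613610 + √(72900.0 − 463.5955) = 18.613610 + 269.140121 = 287.753731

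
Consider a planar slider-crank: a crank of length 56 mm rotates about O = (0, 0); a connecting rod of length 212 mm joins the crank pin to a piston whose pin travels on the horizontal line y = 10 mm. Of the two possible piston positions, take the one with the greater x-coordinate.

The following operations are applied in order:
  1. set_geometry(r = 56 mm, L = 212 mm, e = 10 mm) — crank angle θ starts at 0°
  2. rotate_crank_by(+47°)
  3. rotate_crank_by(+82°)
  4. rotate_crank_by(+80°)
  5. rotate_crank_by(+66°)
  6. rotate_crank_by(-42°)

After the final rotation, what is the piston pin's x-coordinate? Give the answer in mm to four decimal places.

set_geometry: r = 56 mm, L = 212 mm, e = 10 mm; θ ← 0°
rotate_crank_by(+47°): θ ← 0° +47° = 47°
rotate_crank_by(+82°): θ ← 47° +82° = 129°
rotate_crank_by(+80°): θ ← 129° +80° = 209°
rotate_crank_by(+66°): θ ← 209° +66° = 275°
rotate_crank_by(-42°): θ ← 275° -42° = 233°
crank pin P = (r cos θ, r sin θ) = (-33.701641, -44.723589)
h = r sin θ − e = -44.723589 − 10 = -54.723589
x = r cos θ + √(L² − h²) = -33.701641 + √(44944.0 − 2994.6711) = -33.701641 + 204.815353 = 171.113712

171.1137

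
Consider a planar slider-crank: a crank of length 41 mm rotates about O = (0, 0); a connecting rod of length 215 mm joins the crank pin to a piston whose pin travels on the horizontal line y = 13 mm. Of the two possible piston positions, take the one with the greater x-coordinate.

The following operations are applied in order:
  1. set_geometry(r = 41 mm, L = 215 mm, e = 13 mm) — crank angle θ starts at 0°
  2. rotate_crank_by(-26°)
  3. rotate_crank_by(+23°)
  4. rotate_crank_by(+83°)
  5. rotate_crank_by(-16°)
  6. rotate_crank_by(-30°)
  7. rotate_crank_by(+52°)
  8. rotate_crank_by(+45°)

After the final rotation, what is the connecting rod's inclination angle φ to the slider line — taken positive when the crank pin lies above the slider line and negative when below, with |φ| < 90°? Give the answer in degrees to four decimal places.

4.7873

set_geometry: r = 41 mm, L = 215 mm, e = 13 mm; θ ← 0°
rotate_crank_by(-26°): θ ← 0° -26° = -26°
rotate_crank_by(+23°): θ ← -26° +23° = -3°
rotate_crank_by(+83°): θ ← -3° +83° = 80°
rotate_crank_by(-16°): θ ← 80° -16° = 64°
rotate_crank_by(-30°): θ ← 64° -30° = 34°
rotate_crank_by(+52°): θ ← 34° +52° = 86°
rotate_crank_by(+45°): θ ← 86° +45° = 131°
crank pin P = (r cos θ, r sin θ) = (-26.898420, 30.943093)
h = r sin θ − e = 30.943093 − 13 = 17.943093
sin φ = h / L = 17.943093 / 215 = 0.08345625
φ = arcsin(0.08345625) = 4.787259°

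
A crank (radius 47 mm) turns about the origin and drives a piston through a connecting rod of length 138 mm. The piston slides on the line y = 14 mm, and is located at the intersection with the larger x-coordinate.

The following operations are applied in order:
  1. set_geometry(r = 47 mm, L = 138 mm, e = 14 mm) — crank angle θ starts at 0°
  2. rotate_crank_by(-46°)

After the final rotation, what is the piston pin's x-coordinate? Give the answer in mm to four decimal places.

162.1028

set_geometry: r = 47 mm, L = 138 mm, e = 14 mm; θ ← 0°
rotate_crank_by(-46°): θ ← 0° -46° = -46°
crank pin P = (r cos θ, r sin θ) = (32.648943, -33.808971)
h = r sin θ − e = -33.808971 − 14 = -47.808971
x = r cos θ + √(L² − h²) = 32.648943 + √(19044.0 − 2285.6977) = 32.648943 + 129.453862 = 162.102805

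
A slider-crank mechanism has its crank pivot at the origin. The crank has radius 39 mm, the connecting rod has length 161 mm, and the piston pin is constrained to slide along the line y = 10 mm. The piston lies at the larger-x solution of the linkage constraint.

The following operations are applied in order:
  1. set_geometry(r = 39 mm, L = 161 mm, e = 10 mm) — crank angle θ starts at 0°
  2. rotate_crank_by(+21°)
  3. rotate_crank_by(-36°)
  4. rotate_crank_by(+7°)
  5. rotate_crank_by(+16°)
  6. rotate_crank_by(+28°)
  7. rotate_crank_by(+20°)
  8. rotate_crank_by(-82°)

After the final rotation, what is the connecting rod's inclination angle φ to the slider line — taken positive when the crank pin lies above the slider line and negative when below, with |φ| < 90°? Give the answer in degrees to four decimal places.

-9.6891

set_geometry: r = 39 mm, L = 161 mm, e = 10 mm; θ ← 0°
rotate_crank_by(+21°): θ ← 0° +21° = 21°
rotate_crank_by(-36°): θ ← 21° -36° = -15°
rotate_crank_by(+7°): θ ← -15° +7° = -8°
rotate_crank_by(+16°): θ ← -8° +16° = 8°
rotate_crank_by(+28°): θ ← 8° +28° = 36°
rotate_crank_by(+20°): θ ← 36° +20° = 56°
rotate_crank_by(-82°): θ ← 56° -82° = -26°
crank pin P = (r cos θ, r sin θ) = (35.052968, -17.096475)
h = r sin θ − e = -17.096475 − 10 = -27.096475
sin φ = h / L = -27.096475 / 161 = -0.16830109
φ = arcsin(-0.16830109) = -9.689055°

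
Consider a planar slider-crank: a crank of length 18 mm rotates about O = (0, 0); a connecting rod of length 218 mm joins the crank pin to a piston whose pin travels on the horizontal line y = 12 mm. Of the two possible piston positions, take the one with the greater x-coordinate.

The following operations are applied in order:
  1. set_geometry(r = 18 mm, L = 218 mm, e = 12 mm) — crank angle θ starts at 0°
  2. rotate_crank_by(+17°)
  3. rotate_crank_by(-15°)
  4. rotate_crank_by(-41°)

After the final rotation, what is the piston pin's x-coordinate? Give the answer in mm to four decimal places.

set_geometry: r = 18 mm, L = 218 mm, e = 12 mm; θ ← 0°
rotate_crank_by(+17°): θ ← 0° +17° = 17°
rotate_crank_by(-15°): θ ← 17° -15° = 2°
rotate_crank_by(-41°): θ ← 2° -41° = -39°
crank pin P = (r cos θ, r sin θ) = (13.988627, -11.327767)
h = r sin θ − e = -11.327767 − 12 = -23.327767
x = r cos θ + √(L² − h²) = 13.988627 + √(47524.0 − 544.1847) = 13.988627 + 216.748276 = 230.736904

230.7369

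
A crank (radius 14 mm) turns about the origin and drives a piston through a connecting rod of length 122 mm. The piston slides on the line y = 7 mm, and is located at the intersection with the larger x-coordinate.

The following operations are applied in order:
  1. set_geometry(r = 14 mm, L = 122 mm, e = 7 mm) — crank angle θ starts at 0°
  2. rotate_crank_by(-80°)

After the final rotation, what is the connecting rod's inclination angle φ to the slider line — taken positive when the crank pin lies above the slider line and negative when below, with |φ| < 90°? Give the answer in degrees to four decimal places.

set_geometry: r = 14 mm, L = 122 mm, e = 7 mm; θ ← 0°
rotate_crank_by(-80°): θ ← 0° -80° = -80°
crank pin P = (r cos θ, r sin θ) = (2.431074, -13.787309)
h = r sin θ − e = -13.787309 − 7 = -20.787309
sin φ = h / L = -20.787309 / 122 = -0.17038777
φ = arcsin(-0.17038777) = -9.810366°

-9.8104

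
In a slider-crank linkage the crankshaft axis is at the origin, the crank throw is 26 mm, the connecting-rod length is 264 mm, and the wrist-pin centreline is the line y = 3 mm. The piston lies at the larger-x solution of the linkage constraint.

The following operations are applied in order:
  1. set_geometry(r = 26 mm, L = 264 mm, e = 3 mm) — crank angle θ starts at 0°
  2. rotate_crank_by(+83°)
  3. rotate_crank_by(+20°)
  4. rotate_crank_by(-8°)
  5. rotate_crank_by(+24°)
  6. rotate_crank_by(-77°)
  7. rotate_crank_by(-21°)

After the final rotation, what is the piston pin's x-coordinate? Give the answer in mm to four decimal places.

set_geometry: r = 26 mm, L = 264 mm, e = 3 mm; θ ← 0°
rotate_crank_by(+83°): θ ← 0° +83° = 83°
rotate_crank_by(+20°): θ ← 83° +20° = 103°
rotate_crank_by(-8°): θ ← 103° -8° = 95°
rotate_crank_by(+24°): θ ← 95° +24° = 119°
rotate_crank_by(-77°): θ ← 119° -77° = 42°
rotate_crank_by(-21°): θ ← 42° -21° = 21°
crank pin P = (r cos θ, r sin θ) = (24.273091, 9.317567)
h = r sin θ − e = 9.317567 − 3 = 6.317567
x = r cos θ + √(L² − h²) = 24.273091 + √(69696.0 − 39.9116) = 24.273091 + 263.924399 = 288.197490

288.1975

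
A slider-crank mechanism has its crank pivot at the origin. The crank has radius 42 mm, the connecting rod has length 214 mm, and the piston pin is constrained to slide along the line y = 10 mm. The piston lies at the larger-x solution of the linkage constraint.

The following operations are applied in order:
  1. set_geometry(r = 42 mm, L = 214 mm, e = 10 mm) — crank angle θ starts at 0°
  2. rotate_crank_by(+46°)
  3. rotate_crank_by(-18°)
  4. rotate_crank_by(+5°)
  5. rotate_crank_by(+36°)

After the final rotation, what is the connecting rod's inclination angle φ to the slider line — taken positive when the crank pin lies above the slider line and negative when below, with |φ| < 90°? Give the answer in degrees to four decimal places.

7.8452

set_geometry: r = 42 mm, L = 214 mm, e = 10 mm; θ ← 0°
rotate_crank_by(+46°): θ ← 0° +46° = 46°
rotate_crank_by(-18°): θ ← 46° -18° = 28°
rotate_crank_by(+5°): θ ← 28° +5° = 33°
rotate_crank_by(+36°): θ ← 33° +36° = 69°
crank pin P = (r cos θ, r sin θ) = (15.051454, 39.210378)
h = r sin θ − e = 39.210378 − 10 = 29.210378
sin φ = h / L = 29.210378 / 214 = 0.13649709
φ = arcsin(0.13649709) = 7.845198°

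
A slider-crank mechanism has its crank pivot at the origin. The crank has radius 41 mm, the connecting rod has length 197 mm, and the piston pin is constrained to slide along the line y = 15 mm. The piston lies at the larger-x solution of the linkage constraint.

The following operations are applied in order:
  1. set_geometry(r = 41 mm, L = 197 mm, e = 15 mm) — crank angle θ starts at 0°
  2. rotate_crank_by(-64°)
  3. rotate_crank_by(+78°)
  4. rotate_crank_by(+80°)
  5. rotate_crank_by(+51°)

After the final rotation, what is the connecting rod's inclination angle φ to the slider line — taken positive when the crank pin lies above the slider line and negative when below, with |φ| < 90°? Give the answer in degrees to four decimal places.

2.4778

set_geometry: r = 41 mm, L = 197 mm, e = 15 mm; θ ← 0°
rotate_crank_by(-64°): θ ← 0° -64° = -64°
rotate_crank_by(+78°): θ ← -64° +78° = 14°
rotate_crank_by(+80°): θ ← 14° +80° = 94°
rotate_crank_by(+51°): θ ← 94° +51° = 145°
crank pin P = (r cos θ, r sin θ) = (-33.585234, 23.516634)
h = r sin θ − e = 23.516634 − 15 = 8.516634
sin φ = h / L = 8.516634 / 197 = 0.04323164
φ = arcsin(0.04323164) = 2.477763°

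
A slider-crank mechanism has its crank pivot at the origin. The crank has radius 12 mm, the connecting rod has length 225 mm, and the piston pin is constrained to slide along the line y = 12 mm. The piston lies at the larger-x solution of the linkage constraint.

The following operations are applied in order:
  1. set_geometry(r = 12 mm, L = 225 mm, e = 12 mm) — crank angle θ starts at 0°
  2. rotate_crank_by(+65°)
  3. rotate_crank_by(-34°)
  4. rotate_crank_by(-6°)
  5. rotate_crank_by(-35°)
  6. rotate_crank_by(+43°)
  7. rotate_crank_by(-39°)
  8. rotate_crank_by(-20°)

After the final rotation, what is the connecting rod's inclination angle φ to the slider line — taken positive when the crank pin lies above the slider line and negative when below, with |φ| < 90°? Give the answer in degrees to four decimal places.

-4.3997

set_geometry: r = 12 mm, L = 225 mm, e = 12 mm; θ ← 0°
rotate_crank_by(+65°): θ ← 0° +65° = 65°
rotate_crank_by(-34°): θ ← 65° -34° = 31°
rotate_crank_by(-6°): θ ← 31° -6° = 25°
rotate_crank_by(-35°): θ ← 25° -35° = -10°
rotate_crank_by(+43°): θ ← -10° +43° = 33°
rotate_crank_by(-39°): θ ← 33° -39° = -6°
rotate_crank_by(-20°): θ ← -6° -20° = -26°
crank pin P = (r cos θ, r sin θ) = (10.785529, -5.260454)
h = r sin θ − e = -5.260454 − 12 = -17.260454
sin φ = h / L = -17.260454 / 225 = -0.07671313
φ = arcsin(-0.07671313) = -4.399661°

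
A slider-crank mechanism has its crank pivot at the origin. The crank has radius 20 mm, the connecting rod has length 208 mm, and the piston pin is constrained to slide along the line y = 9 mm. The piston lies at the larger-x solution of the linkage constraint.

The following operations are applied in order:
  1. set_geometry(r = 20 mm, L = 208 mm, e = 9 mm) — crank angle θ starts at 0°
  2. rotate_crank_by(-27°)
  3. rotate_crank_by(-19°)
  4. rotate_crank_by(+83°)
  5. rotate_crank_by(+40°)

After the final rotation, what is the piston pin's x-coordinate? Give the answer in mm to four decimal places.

set_geometry: r = 20 mm, L = 208 mm, e = 9 mm; θ ← 0°
rotate_crank_by(-27°): θ ← 0° -27° = -27°
rotate_crank_by(-19°): θ ← -27° -19° = -46°
rotate_crank_by(+83°): θ ← -46° +83° = 37°
rotate_crank_by(+40°): θ ← 37° +40° = 77°
crank pin P = (r cos θ, r sin θ) = (4.499021, 19.487401)
h = r sin θ − e = 19.487401 − 9 = 10.487401
x = r cos θ + √(L² − h²) = 4.499021 + √(43264.0 − 109.9856) = 4.499021 + 207.735443 = 212.234464

212.2345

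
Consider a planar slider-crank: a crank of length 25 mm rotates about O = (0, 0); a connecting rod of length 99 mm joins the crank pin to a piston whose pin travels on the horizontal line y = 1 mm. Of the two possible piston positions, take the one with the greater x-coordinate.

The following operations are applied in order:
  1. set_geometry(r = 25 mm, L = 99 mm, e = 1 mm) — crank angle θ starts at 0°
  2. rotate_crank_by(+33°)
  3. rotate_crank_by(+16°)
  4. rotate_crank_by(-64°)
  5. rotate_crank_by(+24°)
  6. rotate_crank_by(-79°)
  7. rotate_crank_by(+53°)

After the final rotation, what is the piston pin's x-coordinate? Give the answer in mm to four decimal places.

122.5583

set_geometry: r = 25 mm, L = 99 mm, e = 1 mm; θ ← 0°
rotate_crank_by(+33°): θ ← 0° +33° = 33°
rotate_crank_by(+16°): θ ← 33° +16° = 49°
rotate_crank_by(-64°): θ ← 49° -64° = -15°
rotate_crank_by(+24°): θ ← -15° +24° = 9°
rotate_crank_by(-79°): θ ← 9° -79° = -70°
rotate_crank_by(+53°): θ ← -70° +53° = -17°
crank pin P = (r cos θ, r sin θ) = (23.907619, -7.309293)
h = r sin θ − e = -7.309293 − 1 = -8.309293
x = r cos θ + √(L² − h²) = 23.907619 + √(9801.0 − 69.0443) = 23.907619 + 98.650675 = 122.558294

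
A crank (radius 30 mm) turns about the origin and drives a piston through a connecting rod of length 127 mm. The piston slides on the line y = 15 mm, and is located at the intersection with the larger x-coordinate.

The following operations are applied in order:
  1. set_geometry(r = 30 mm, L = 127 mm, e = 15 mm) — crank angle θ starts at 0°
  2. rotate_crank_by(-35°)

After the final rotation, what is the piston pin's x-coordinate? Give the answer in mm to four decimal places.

set_geometry: r = 30 mm, L = 127 mm, e = 15 mm; θ ← 0°
rotate_crank_by(-35°): θ ← 0° -35° = -35°
crank pin P = (r cos θ, r sin θ) = (24.574561, -17.207293)
h = r sin θ − e = -17.207293 − 15 = -32.207293
x = r cos θ + √(L² − h²) = 24.574561 + √(16129.0 − 1037.3097) = 24.574561 + 122.848241 = 147.422802

147.4228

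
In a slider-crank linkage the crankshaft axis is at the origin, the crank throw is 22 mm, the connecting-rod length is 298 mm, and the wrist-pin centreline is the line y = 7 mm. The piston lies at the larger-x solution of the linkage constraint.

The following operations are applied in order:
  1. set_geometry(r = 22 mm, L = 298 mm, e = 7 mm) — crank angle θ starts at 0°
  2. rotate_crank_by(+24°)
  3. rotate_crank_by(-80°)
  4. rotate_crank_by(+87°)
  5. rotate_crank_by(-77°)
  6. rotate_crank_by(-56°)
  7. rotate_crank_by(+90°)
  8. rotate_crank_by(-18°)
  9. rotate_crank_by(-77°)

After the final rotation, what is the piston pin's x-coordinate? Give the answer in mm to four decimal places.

set_geometry: r = 22 mm, L = 298 mm, e = 7 mm; θ ← 0°
rotate_crank_by(+24°): θ ← 0° +24° = 24°
rotate_crank_by(-80°): θ ← 24° -80° = -56°
rotate_crank_by(+87°): θ ← -56° +87° = 31°
rotate_crank_by(-77°): θ ← 31° -77° = -46°
rotate_crank_by(-56°): θ ← -46° -56° = -102°
rotate_crank_by(+90°): θ ← -102° +90° = -12°
rotate_crank_by(-18°): θ ← -12° -18° = -30°
rotate_crank_by(-77°): θ ← -30° -77° = -107°
crank pin P = (r cos θ, r sin θ) = (-6.432178, -21.038705)
h = r sin θ − e = -21.038705 − 7 = -28.038705
x = r cos θ + √(L² − h²) = -6.432178 + √(88804.0 − 786.1690) = -6.432178 + 296.677992 = 290.245815

290.2458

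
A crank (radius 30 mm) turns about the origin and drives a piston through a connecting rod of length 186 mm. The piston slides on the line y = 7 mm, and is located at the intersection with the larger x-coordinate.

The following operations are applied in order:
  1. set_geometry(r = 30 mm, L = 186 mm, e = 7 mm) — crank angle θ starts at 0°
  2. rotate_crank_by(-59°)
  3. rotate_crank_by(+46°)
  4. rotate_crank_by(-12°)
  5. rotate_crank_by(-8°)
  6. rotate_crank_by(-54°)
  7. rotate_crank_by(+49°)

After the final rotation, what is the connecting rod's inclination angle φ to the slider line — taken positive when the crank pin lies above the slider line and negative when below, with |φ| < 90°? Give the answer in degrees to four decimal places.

-7.8705

set_geometry: r = 30 mm, L = 186 mm, e = 7 mm; θ ← 0°
rotate_crank_by(-59°): θ ← 0° -59° = -59°
rotate_crank_by(+46°): θ ← -59° +46° = -13°
rotate_crank_by(-12°): θ ← -13° -12° = -25°
rotate_crank_by(-8°): θ ← -25° -8° = -33°
rotate_crank_by(-54°): θ ← -33° -54° = -87°
rotate_crank_by(+49°): θ ← -87° +49° = -38°
crank pin P = (r cos θ, r sin θ) = (23.640323, -18.469844)
h = r sin θ − e = -18.469844 − 7 = -25.469844
sin φ = h / L = -25.469844 / 186 = -0.13693465
φ = arcsin(-0.13693465) = -7.870506°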